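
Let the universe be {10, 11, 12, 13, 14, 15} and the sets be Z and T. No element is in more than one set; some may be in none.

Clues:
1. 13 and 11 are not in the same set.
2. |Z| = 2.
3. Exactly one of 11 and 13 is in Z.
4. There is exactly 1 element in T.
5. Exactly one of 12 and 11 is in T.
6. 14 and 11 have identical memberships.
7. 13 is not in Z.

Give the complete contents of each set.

Z = {11, 14}; T = {12}

From (7): 13 ∉ Z.
(3) (exactly one): 11 ∈ Z.
(5) (exactly one): 12 ∈ T.
(6): 14 matches 11: 14 ∈ Z.
(2): Z already has 2, so the rest are out.
(4): T already has 1, so the rest are out.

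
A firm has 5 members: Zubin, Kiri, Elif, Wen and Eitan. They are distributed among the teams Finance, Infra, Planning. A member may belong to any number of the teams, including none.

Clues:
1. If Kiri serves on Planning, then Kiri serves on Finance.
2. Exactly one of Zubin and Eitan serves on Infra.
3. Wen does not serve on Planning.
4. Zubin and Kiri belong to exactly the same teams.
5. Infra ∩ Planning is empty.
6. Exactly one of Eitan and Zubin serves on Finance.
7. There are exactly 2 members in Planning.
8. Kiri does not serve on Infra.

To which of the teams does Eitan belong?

Eitan: Infra

From (3): Wen ∉ Planning.
From (8): Kiri ∉ Infra.
(4): Zubin matches Kiri: Zubin ∉ Infra.
(2) (exactly one): Eitan ∈ Infra.
(5) (disjoint): Eitan ∉ Planning.
Suppose Eitan ∈ Finance: no assignment then satisfies all the clues, so Eitan ∉ Finance.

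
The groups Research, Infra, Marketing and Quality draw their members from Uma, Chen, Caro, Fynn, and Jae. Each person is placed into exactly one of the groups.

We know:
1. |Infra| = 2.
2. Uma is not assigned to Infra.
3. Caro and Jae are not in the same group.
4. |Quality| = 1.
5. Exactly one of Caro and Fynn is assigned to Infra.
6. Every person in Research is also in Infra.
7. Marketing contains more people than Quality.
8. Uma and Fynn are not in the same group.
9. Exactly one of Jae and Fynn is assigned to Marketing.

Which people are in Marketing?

Marketing = {Jae, Uma}

From (2): Uma ∉ Infra.
(6) contrapositive: Uma ∉ Research.
Suppose Uma ∉ Marketing: no assignment then satisfies all the clues, so Uma ∈ Marketing.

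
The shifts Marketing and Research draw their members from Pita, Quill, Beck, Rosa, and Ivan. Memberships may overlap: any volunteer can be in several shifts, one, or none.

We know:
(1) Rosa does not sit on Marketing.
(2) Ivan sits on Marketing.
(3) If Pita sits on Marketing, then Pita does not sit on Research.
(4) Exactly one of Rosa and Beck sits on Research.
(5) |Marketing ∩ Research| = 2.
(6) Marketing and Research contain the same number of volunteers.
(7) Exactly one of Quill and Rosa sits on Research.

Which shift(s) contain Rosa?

Rosa: none

From (1): Rosa ∉ Marketing.
From (2): Ivan ∈ Marketing.
Suppose Rosa ∈ Research: no assignment then satisfies all the clues, so Rosa ∉ Research.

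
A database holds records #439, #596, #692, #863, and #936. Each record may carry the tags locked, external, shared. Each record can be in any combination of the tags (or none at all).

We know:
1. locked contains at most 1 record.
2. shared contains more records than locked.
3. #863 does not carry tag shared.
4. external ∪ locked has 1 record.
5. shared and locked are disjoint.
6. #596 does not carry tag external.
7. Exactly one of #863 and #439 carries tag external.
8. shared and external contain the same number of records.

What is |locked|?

0

From (3): #863 ∉ shared.
From (6): #596 ∉ external.
Suppose #439 ∈ locked: no assignment then satisfies all the clues, so #439 ∉ locked.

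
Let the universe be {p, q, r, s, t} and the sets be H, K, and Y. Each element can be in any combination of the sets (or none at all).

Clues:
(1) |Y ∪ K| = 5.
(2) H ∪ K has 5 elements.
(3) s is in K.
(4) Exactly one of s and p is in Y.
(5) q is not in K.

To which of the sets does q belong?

q: H, Y

From (3): s ∈ K.
From (5): q ∉ K.
Suppose q ∉ H: no assignment then satisfies all the clues, so q ∈ H.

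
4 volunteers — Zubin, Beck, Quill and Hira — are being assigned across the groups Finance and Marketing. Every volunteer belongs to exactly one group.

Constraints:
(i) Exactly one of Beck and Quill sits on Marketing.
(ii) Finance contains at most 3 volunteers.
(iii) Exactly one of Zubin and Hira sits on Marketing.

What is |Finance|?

2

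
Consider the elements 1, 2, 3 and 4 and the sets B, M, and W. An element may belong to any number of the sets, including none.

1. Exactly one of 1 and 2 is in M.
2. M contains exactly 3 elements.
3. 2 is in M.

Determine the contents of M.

M = {2, 3, 4}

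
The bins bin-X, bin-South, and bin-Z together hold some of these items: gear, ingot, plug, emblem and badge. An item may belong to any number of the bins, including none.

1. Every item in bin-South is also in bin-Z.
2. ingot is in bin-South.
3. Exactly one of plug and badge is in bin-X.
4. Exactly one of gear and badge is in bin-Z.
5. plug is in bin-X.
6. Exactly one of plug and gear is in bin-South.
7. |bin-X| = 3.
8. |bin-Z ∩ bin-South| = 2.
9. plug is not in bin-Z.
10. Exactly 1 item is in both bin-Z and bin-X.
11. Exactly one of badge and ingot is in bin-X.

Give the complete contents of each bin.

bin-X = {emblem, ingot, plug}; bin-South = {gear, ingot}; bin-Z = {gear, ingot}

From (2): ingot ∈ bin-South.
From (5): plug ∈ bin-X.
From (9): plug ∉ bin-Z.
(1) with ingot ∈ bin-South: ingot ∈ bin-Z.
(1) contrapositive: plug ∉ bin-South.
(3) (exactly one): badge ∉ bin-X.
(6) (exactly one): gear ∈ bin-South.
(11) (exactly one): ingot ∈ bin-X.
(1) with gear ∈ bin-South: gear ∈ bin-Z.
(4) (exactly one): badge ∉ bin-Z.
(1) contrapositive: badge ∉ bin-South.
Suppose gear ∈ bin-X: no assignment then satisfies all the clues, so gear ∉ bin-X.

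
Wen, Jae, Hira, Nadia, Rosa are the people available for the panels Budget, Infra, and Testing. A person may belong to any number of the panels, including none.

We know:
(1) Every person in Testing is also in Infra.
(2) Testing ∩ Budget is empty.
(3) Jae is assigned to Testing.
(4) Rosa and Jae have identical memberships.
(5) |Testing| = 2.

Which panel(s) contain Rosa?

Rosa: Infra, Testing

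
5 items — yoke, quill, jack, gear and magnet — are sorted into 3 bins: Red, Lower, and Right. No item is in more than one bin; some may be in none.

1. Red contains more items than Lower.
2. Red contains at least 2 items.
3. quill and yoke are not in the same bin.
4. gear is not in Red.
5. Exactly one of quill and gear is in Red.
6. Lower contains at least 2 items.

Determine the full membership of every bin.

Red = {jack, magnet, quill}; Lower = {gear, yoke}; Right = {}

From (4): gear ∉ Red.
(5) (exactly one): quill ∈ Red.
(3): yoke ∉ Red.
Suppose yoke ∉ Lower: no assignment then satisfies all the clues, so yoke ∈ Lower.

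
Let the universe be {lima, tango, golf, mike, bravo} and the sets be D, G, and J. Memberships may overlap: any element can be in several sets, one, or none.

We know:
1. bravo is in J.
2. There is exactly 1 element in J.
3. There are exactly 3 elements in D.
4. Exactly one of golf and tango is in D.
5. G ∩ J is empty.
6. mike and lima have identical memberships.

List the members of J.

J = {bravo}

From (1): bravo ∈ J.
(2): J already has 1, so the rest are out.
(5) (disjoint): bravo ∉ G.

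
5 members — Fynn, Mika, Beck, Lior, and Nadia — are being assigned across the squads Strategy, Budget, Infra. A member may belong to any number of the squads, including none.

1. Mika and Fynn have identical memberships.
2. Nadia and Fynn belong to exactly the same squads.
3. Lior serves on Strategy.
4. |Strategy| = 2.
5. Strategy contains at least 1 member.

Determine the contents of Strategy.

Strategy = {Beck, Lior}

From (3): Lior ∈ Strategy.
Suppose Fynn ∈ Strategy: no assignment then satisfies all the clues, so Fynn ∉ Strategy.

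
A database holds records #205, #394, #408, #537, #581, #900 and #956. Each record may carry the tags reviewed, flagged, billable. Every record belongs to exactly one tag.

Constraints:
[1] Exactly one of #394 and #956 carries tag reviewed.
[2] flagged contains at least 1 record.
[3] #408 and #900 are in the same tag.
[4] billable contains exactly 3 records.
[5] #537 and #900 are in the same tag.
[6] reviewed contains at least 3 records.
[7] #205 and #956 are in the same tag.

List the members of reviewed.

reviewed = {#205, #581, #956}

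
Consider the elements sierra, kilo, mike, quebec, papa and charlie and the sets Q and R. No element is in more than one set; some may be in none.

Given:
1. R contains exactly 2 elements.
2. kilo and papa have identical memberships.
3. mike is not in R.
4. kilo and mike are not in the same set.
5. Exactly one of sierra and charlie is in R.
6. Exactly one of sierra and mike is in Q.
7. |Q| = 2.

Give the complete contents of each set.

Q = {charlie, mike}; R = {quebec, sierra}

From (3): mike ∉ R.
Suppose sierra ∈ Q: no assignment then satisfies all the clues, so sierra ∉ Q.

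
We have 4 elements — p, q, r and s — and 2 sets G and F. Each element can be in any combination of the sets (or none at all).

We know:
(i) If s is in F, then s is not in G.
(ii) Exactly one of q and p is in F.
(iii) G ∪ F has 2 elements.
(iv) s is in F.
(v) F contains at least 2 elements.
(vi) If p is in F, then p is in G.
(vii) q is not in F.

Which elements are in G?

G = {p}

From (iv): s ∈ F.
From (vii): q ∉ F.
(i): s ∉ G.
(ii) (exactly one): p ∈ F.
(vi): p ∈ G.
Suppose q ∈ G: no assignment then satisfies all the clues, so q ∉ G.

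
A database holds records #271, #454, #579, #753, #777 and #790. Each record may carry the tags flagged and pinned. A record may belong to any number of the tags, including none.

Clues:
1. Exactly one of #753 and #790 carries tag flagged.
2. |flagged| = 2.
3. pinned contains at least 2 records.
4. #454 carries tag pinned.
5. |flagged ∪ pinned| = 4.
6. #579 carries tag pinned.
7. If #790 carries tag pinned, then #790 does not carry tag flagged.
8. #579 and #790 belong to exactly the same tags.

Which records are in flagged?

From (4): #454 ∈ pinned.
From (6): #579 ∈ pinned.
(8): #790 matches #579: #790 ∈ pinned.
(7): #790 ∉ flagged.
(8): #579 matches #790: #579 ∉ flagged.
(1) (exactly one): #753 ∈ flagged.
Suppose #271 ∈ flagged: no assignment then satisfies all the clues, so #271 ∉ flagged.

flagged = {#454, #753}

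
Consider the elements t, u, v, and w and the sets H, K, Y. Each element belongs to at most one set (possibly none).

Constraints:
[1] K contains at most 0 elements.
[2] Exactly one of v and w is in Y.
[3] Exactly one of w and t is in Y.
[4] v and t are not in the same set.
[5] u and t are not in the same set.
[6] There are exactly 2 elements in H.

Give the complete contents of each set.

H = {u, v}; K = {}; Y = {w}

(1): K already has 0, so the rest are out.
Suppose t ∈ H: no assignment then satisfies all the clues, so t ∉ H.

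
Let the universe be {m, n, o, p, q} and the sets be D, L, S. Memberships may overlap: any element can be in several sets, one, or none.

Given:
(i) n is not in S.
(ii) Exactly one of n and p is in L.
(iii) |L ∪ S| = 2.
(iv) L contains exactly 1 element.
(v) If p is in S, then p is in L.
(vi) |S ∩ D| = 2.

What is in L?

L = {p}

From (i): n ∉ S.
Suppose m ∈ L: no assignment then satisfies all the clues, so m ∉ L.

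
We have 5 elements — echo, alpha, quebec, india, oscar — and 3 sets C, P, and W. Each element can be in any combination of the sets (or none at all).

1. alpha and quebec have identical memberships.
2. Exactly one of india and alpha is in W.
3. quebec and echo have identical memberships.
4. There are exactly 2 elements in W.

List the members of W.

W = {india, oscar}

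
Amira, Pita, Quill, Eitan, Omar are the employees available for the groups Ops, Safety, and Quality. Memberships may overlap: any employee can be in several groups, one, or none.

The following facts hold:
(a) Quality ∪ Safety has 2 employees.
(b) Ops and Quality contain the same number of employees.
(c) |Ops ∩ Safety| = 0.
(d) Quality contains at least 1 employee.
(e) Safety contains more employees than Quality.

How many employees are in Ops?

1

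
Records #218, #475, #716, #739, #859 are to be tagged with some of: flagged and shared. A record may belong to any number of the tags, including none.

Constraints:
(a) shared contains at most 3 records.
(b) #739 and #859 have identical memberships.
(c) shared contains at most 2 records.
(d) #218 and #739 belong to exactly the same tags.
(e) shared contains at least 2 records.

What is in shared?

shared = {#475, #716}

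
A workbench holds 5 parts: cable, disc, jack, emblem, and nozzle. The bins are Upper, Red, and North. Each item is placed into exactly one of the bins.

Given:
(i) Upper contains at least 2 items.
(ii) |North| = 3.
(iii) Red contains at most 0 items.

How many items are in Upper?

2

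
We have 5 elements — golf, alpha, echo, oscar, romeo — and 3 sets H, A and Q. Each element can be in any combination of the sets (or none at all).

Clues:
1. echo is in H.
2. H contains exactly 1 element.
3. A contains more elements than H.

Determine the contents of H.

H = {echo}

From (1): echo ∈ H.
(2): H already has 1, so the rest are out.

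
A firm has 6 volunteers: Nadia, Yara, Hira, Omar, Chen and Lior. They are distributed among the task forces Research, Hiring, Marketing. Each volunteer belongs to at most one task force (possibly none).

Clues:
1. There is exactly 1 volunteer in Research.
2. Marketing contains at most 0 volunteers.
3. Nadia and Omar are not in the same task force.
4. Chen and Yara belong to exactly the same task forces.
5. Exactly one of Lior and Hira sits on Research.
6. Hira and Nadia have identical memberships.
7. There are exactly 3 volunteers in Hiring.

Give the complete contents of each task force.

Research = {Lior}; Hiring = {Chen, Omar, Yara}; Marketing = {}

(2): Marketing already has 0, so the rest are out.
Suppose Nadia ∈ Research: no assignment then satisfies all the clues, so Nadia ∉ Research.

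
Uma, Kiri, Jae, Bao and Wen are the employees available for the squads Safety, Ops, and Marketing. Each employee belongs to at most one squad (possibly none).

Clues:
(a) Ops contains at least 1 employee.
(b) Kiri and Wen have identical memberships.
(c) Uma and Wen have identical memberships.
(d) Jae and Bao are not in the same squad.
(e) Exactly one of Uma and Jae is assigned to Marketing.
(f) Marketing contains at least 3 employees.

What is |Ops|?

1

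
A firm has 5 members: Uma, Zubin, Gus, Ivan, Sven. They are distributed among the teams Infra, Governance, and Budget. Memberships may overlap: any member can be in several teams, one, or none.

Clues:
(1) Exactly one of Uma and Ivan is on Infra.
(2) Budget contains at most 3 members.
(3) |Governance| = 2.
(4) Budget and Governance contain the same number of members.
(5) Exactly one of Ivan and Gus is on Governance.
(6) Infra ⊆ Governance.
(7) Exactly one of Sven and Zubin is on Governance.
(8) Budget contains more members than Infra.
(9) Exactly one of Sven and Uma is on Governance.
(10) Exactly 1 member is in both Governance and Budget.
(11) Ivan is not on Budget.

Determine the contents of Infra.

Infra = {Ivan}

From (11): Ivan ∉ Budget.
Suppose Uma ∈ Infra: no assignment then satisfies all the clues, so Uma ∉ Infra.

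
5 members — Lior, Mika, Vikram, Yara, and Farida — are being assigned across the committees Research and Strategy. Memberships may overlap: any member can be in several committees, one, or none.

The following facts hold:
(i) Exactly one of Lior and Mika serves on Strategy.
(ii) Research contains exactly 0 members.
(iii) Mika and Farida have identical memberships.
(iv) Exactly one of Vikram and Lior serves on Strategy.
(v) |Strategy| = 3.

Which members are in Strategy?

Strategy = {Farida, Mika, Vikram}

(ii): Research already has 0, so the rest are out.
Suppose Lior ∈ Strategy: no assignment then satisfies all the clues, so Lior ∉ Strategy.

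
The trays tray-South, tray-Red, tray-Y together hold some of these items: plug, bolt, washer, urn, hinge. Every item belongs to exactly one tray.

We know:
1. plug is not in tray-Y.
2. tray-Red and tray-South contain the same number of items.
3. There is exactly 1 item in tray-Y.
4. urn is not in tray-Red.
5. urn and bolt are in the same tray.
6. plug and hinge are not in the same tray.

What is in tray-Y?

tray-Y = {hinge}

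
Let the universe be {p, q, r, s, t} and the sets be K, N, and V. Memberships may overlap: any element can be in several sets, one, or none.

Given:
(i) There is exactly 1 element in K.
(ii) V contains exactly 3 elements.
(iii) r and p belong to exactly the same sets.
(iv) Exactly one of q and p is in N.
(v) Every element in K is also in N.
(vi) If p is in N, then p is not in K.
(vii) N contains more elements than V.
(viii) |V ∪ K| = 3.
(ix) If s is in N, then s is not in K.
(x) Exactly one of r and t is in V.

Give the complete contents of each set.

K = {t}; N = {p, r, s, t}; V = {q, s, t}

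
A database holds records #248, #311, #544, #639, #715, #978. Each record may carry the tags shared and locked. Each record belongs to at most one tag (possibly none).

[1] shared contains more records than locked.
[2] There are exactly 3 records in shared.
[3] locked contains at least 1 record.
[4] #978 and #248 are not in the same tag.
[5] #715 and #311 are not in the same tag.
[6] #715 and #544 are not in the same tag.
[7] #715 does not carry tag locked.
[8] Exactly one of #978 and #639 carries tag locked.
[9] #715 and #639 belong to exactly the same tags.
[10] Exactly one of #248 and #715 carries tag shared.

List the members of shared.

From (7): #715 ∉ locked.
(9): #639 matches #715: #639 ∉ locked.
(8) (exactly one): #978 ∈ locked.
(4): #248 ∉ locked.
Suppose #248 ∉ shared: no assignment then satisfies all the clues, so #248 ∈ shared.

shared = {#248, #311, #544}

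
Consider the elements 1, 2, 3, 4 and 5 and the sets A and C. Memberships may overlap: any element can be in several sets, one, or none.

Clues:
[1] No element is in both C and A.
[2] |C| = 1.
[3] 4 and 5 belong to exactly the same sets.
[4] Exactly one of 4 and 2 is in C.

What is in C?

C = {2}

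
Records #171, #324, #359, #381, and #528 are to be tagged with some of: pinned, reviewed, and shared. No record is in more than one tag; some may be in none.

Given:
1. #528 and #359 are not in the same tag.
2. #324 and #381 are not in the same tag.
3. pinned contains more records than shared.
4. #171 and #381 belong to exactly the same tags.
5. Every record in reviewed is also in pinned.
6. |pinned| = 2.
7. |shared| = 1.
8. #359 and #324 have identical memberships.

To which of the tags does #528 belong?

#528: shared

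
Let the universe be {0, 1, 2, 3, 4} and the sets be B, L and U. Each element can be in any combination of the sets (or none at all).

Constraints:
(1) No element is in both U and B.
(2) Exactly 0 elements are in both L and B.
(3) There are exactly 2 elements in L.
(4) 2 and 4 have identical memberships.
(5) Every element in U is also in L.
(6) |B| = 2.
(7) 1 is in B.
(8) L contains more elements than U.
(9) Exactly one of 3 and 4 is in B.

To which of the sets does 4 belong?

4: L

From (7): 1 ∈ B.
(1) (disjoint): 1 ∉ U.
Suppose 4 ∈ B: no assignment then satisfies all the clues, so 4 ∉ B.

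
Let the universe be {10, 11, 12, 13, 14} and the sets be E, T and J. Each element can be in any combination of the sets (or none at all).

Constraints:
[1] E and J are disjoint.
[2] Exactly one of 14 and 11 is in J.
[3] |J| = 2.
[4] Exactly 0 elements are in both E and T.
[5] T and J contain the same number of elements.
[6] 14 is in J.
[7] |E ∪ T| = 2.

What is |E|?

0

From (6): 14 ∈ J.
(1) (disjoint): 14 ∉ E.
(2) (exactly one): 11 ∉ J.
Suppose 10 ∈ E: no assignment then satisfies all the clues, so 10 ∉ E.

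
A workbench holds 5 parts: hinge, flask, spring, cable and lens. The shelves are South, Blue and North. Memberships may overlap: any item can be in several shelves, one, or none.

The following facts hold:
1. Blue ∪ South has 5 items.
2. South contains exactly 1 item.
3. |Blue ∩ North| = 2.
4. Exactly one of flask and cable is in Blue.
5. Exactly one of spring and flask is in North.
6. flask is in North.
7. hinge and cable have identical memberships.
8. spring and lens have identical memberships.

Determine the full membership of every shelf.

South = {flask}; Blue = {cable, hinge, lens, spring}; North = {cable, flask, hinge}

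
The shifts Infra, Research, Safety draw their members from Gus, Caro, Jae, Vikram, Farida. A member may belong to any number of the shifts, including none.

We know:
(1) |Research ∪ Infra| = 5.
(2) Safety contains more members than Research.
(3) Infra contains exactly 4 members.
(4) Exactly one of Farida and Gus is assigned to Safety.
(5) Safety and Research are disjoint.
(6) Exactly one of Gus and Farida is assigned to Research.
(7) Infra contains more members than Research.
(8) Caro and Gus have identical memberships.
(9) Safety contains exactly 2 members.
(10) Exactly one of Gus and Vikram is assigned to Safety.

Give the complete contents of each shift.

Infra = {Caro, Gus, Jae, Vikram}; Research = {Farida}; Safety = {Caro, Gus}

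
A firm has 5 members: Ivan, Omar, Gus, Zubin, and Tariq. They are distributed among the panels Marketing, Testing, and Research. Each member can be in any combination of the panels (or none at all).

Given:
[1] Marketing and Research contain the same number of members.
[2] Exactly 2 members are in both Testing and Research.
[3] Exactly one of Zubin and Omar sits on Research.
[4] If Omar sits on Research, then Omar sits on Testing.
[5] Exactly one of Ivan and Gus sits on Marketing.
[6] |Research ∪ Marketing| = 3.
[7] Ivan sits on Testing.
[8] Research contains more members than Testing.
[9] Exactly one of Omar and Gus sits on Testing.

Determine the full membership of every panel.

Marketing = {Ivan, Omar, Tariq}; Testing = {Ivan, Omar}; Research = {Ivan, Omar, Tariq}

From (7): Ivan ∈ Testing.
Suppose Ivan ∉ Marketing: no assignment then satisfies all the clues, so Ivan ∈ Marketing.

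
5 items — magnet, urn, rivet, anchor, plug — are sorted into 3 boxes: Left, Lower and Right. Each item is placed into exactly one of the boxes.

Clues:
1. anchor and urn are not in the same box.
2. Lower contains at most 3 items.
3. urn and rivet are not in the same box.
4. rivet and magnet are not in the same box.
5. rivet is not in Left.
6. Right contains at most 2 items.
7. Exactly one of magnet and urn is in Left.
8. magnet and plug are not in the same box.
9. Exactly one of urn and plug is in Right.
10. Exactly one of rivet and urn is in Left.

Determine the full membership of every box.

From (5): rivet ∉ Left.
(10) (exactly one): urn ∈ Left.
(1): anchor ∉ Left.
(7) (exactly one): magnet ∉ Left.
(9) (exactly one): plug ∈ Right.
(8): magnet ∉ Right.
Only one box left: magnet ∈ Lower.
(4): rivet ∉ Lower.
Only one box left: rivet ∈ Right.
(6): Right already has 2, so the rest are out.
Only one box left: anchor ∈ Lower.

Left = {urn}; Lower = {anchor, magnet}; Right = {plug, rivet}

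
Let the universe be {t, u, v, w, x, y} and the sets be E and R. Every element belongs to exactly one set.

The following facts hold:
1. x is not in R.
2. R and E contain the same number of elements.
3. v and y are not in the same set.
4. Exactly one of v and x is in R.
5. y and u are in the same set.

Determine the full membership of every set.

E = {u, x, y}; R = {t, v, w}

From (1): x ∉ R.
(4) (exactly one): v ∈ R.
Only one set left: x ∈ E.
(3): y ∉ R.
(5): u matches y: u ∉ R.
Only one set left: u ∈ E.
Only one set left: y ∈ E.
Suppose t ∈ E: no assignment then satisfies all the clues, so t ∉ E.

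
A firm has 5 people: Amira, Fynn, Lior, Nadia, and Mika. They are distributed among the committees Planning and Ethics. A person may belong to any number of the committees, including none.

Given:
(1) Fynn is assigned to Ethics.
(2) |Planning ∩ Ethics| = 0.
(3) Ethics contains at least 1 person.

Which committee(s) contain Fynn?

Fynn: Ethics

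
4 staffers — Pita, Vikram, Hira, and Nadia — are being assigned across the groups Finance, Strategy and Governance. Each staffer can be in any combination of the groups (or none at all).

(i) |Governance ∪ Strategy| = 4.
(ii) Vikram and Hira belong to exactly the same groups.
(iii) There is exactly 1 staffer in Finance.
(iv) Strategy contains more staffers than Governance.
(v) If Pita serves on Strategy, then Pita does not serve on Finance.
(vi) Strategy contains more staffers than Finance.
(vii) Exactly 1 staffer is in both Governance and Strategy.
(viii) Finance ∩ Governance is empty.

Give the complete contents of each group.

Finance = {Nadia}; Strategy = {Hira, Nadia, Pita, Vikram}; Governance = {Pita}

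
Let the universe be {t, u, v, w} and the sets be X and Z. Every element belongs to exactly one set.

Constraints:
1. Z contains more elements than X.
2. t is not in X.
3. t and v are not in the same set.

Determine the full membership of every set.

X = {v}; Z = {t, u, w}

From (2): t ∉ X.
Only one set left: t ∈ Z.
(3): v ∉ Z.
Only one set left: v ∈ X.
Suppose u ∈ X: no assignment then satisfies all the clues, so u ∉ X.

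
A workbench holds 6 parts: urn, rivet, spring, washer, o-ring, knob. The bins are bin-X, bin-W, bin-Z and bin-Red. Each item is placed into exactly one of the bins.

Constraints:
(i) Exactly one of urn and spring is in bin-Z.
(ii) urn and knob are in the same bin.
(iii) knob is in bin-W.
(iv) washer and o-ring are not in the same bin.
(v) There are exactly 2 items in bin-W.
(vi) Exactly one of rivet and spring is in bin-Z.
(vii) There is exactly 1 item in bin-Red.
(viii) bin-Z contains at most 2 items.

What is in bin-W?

bin-W = {knob, urn}

From (iii): knob ∈ bin-W.
(ii): urn matches knob: urn ∉ bin-X.
(ii): urn matches knob: urn ∈ bin-W.
(v): bin-W already has 2, so the rest are out.
(i) (exactly one): spring ∈ bin-Z.
(vi) (exactly one): rivet ∉ bin-Z.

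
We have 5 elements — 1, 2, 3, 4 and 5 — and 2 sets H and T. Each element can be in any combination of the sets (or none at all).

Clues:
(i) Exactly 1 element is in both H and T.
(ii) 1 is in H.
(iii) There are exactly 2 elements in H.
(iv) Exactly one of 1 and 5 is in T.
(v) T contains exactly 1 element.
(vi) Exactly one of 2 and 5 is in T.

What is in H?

H = {1, 5}

From (ii): 1 ∈ H.
Suppose 2 ∈ H: no assignment then satisfies all the clues, so 2 ∉ H.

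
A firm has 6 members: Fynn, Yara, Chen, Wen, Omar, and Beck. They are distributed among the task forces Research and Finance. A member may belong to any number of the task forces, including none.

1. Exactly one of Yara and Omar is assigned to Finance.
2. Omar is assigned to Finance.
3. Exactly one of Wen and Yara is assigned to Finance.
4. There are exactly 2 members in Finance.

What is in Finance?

Finance = {Omar, Wen}

From (2): Omar ∈ Finance.
(1) (exactly one): Yara ∉ Finance.
(3) (exactly one): Wen ∈ Finance.
(4): Finance already has 2, so the rest are out.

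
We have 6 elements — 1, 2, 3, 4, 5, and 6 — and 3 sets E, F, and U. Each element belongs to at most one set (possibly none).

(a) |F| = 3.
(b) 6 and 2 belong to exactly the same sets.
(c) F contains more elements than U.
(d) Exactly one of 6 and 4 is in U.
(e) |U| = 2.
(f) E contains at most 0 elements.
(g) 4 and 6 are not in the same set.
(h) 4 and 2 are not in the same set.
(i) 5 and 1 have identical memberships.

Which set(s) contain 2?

2: U

(f): E already has 0, so the rest are out.
Suppose 2 ∈ F: no assignment then satisfies all the clues, so 2 ∉ F.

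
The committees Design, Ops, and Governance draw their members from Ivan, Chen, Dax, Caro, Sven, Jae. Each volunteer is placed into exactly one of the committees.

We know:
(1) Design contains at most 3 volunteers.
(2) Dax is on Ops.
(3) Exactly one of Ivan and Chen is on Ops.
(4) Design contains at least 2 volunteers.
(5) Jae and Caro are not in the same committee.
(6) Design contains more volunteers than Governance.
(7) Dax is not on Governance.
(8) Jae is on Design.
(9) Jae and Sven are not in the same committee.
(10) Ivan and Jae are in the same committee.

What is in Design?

From (2): Dax ∈ Ops.
From (8): Jae ∈ Design.
(5): Caro ∉ Design.
(9): Sven ∉ Design.
(10): Ivan matches Jae: Ivan ∈ Design.
(3) (exactly one): Chen ∈ Ops.

Design = {Ivan, Jae}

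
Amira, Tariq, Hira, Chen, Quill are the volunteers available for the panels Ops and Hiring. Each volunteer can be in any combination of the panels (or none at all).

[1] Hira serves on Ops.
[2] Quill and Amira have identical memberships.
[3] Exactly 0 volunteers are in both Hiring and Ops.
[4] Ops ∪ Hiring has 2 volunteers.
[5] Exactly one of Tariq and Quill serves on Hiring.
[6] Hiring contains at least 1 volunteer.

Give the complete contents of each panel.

Ops = {Hira}; Hiring = {Tariq}

From (1): Hira ∈ Ops.
Suppose Amira ∈ Ops: no assignment then satisfies all the clues, so Amira ∉ Ops.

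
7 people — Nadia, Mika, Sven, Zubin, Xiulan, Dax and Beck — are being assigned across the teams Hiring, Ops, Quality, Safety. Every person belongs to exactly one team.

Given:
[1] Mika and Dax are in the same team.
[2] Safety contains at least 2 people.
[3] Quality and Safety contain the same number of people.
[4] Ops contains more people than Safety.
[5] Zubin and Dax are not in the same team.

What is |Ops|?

3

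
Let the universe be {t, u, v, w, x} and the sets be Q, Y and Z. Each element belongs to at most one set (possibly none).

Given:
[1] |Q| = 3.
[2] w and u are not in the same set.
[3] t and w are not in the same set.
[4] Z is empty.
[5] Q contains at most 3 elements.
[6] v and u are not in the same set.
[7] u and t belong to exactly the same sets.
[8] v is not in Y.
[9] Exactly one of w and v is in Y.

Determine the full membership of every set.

Q = {t, u, x}; Y = {w}; Z = {}

From (8): v ∉ Y.
(4): Z already has 0, so the rest are out.
(9) (exactly one): w ∈ Y.
(2): u ∉ Y.
(3): t ∉ Y.
Suppose t ∉ Q: no assignment then satisfies all the clues, so t ∈ Q.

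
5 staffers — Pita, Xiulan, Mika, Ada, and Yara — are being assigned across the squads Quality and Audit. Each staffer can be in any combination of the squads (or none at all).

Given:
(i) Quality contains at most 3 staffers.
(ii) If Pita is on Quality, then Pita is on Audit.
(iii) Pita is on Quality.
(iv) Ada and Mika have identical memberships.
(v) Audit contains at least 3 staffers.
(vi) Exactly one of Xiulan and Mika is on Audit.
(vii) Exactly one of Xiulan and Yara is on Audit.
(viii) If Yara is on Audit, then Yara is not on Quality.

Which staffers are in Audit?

Audit = {Ada, Mika, Pita, Yara}

From (iii): Pita ∈ Quality.
(ii): Pita ∈ Audit.
Suppose Xiulan ∈ Audit: no assignment then satisfies all the clues, so Xiulan ∉ Audit.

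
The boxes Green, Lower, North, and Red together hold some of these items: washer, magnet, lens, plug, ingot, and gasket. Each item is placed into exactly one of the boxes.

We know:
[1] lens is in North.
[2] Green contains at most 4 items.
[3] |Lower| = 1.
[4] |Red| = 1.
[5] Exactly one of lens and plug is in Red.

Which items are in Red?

Red = {plug}

From (1): lens ∈ North.
(5) (exactly one): plug ∈ Red.
(4): Red already has 1, so the rest are out.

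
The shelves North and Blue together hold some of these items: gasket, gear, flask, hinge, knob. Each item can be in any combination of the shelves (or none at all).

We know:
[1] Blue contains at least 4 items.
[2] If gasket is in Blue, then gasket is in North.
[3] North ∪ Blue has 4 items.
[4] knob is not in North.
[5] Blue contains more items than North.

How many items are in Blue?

4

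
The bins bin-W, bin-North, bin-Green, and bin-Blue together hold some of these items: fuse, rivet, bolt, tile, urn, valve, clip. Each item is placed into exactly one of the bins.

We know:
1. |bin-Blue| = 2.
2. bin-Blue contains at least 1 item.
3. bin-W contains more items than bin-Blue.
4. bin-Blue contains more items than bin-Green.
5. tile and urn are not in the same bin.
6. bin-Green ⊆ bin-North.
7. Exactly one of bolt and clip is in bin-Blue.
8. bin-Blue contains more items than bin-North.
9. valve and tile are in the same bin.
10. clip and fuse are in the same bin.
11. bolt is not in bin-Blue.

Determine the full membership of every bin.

bin-W = {bolt, rivet, tile, valve}; bin-North = {urn}; bin-Green = {}; bin-Blue = {clip, fuse}

From (11): bolt ∉ bin-Blue.
(7) (exactly one): clip ∈ bin-Blue.
(10): fuse matches clip: fuse ∉ bin-W.
(10): fuse matches clip: fuse ∉ bin-North.
(10): fuse matches clip: fuse ∉ bin-Green.
(10): fuse matches clip: fuse ∈ bin-Blue.
(1): bin-Blue already has 2, so the rest are out.
Suppose rivet ∉ bin-W: no assignment then satisfies all the clues, so rivet ∈ bin-W.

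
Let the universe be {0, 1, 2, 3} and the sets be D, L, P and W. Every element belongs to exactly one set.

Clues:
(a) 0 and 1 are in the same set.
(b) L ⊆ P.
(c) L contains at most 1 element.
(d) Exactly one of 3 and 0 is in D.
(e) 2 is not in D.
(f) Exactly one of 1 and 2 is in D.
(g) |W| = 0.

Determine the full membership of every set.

D = {0, 1}; L = {}; P = {2, 3}; W = {}

From (e): 2 ∉ D.
(f) (exactly one): 1 ∈ D.
(g): W already has 0, so the rest are out.
(a): 0 matches 1: 0 ∈ D.
(d) (exactly one): 3 ∉ D.
Suppose 2 ∈ L: no assignment then satisfies all the clues, so 2 ∉ L.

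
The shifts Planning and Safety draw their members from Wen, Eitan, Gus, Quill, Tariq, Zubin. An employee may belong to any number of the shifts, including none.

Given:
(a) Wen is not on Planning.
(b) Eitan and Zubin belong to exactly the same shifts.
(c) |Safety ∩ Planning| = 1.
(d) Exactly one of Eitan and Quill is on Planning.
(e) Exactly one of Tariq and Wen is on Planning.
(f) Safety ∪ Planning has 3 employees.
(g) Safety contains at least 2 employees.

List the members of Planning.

Planning = {Quill, Tariq}

From (a): Wen ∉ Planning.
(e) (exactly one): Tariq ∈ Planning.
Suppose Eitan ∈ Planning: no assignment then satisfies all the clues, so Eitan ∉ Planning.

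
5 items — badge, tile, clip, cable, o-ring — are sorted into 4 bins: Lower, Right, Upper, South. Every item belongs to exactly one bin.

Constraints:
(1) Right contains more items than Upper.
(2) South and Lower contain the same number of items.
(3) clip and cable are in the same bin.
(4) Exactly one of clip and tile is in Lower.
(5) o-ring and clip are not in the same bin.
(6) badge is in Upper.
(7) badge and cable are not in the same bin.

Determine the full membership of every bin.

Lower = {tile}; Right = {cable, clip}; Upper = {badge}; South = {o-ring}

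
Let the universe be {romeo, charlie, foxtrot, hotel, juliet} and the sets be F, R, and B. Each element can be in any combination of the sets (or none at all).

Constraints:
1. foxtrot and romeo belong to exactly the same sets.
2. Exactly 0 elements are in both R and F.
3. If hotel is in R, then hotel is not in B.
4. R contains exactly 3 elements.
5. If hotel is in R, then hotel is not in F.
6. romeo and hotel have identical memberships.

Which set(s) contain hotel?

hotel: R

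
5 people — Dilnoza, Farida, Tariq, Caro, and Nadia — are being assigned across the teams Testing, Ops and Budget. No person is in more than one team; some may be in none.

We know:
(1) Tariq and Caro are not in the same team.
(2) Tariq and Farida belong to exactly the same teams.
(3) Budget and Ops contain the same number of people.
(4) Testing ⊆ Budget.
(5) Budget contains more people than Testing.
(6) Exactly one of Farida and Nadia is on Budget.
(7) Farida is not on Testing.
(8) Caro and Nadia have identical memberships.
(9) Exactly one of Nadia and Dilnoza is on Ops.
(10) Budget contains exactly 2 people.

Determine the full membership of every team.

Testing = {}; Ops = {Caro, Nadia}; Budget = {Farida, Tariq}

From (7): Farida ∉ Testing.
(2): Tariq matches Farida: Tariq ∉ Testing.
Suppose Dilnoza ∈ Testing: no assignment then satisfies all the clues, so Dilnoza ∉ Testing.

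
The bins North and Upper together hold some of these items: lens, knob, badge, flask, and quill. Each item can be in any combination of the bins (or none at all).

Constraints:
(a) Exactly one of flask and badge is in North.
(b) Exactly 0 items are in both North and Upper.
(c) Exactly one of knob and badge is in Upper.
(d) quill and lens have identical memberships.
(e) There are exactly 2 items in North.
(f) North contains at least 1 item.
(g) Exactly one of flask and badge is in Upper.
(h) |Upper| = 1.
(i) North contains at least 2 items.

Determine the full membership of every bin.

North = {flask, knob}; Upper = {badge}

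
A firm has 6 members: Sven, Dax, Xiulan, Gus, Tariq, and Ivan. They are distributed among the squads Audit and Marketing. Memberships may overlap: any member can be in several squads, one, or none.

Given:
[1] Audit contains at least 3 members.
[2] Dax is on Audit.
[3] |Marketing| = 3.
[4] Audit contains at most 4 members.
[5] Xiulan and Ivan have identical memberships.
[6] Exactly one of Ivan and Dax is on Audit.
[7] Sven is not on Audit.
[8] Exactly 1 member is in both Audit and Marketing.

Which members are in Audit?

Audit = {Dax, Gus, Tariq}

From (2): Dax ∈ Audit.
From (7): Sven ∉ Audit.
(6) (exactly one): Ivan ∉ Audit.
(5): Xiulan matches Ivan: Xiulan ∉ Audit.
(1): only 3 candidates remain for Audit, so all are in.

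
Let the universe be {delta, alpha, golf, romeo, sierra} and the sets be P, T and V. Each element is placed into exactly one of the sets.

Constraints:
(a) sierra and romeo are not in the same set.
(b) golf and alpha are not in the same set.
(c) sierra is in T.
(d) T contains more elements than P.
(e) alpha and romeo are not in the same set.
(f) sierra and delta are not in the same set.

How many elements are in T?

2

From (c): sierra ∈ T.
(a): romeo ∉ T.
(f): delta ∉ T.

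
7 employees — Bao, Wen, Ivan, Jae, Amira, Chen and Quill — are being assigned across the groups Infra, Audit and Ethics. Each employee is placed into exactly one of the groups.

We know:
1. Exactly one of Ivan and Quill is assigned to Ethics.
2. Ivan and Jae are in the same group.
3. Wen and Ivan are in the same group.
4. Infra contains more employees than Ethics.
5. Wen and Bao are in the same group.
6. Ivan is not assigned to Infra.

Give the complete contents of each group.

Infra = {Amira, Chen}; Audit = {Bao, Ivan, Jae, Wen}; Ethics = {Quill}

From (6): Ivan ∉ Infra.
(2): Jae matches Ivan: Jae ∉ Infra.
(3): Wen matches Ivan: Wen ∉ Infra.
(5): Bao matches Wen: Bao ∉ Infra.
Suppose Bao ∉ Audit: no assignment then satisfies all the clues, so Bao ∈ Audit.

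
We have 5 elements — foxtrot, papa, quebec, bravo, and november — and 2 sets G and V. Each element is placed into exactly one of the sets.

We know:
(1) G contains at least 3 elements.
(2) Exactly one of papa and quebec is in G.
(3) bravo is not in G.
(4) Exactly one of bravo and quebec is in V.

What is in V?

From (3): bravo ∉ G.
Only one set left: bravo ∈ V.
(4) (exactly one): quebec ∉ V.
Only one set left: quebec ∈ G.
(2) (exactly one): papa ∉ G.
Only one set left: papa ∈ V.
(1): only 3 candidates remain for G, so all are in.

V = {bravo, papa}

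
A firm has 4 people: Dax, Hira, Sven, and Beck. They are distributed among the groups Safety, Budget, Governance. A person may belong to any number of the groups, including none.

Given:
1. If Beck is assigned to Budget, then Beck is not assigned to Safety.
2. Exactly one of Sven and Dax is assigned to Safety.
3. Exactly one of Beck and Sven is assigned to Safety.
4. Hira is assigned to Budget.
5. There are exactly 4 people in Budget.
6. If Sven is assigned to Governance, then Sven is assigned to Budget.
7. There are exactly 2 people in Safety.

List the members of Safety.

Safety = {Hira, Sven}

From (4): Hira ∈ Budget.
(5): only 4 candidates remain for Budget, so all are in.
(1): Beck ∉ Safety.
(3) (exactly one): Sven ∈ Safety.
(2) (exactly one): Dax ∉ Safety.
(7): only 2 candidates remain for Safety, so all are in.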